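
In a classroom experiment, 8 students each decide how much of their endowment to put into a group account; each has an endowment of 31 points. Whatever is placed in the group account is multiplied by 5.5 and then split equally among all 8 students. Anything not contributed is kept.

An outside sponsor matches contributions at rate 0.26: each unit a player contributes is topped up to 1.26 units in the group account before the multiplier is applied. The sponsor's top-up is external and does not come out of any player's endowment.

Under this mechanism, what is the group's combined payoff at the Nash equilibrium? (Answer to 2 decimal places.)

Even with the mechanism, each unit contributed returns only 5.5 × 1.26 / 8 = 0.8663 per unit of net cost, so contributing nothing is still dominant.
Everyone keeps their endowment and the group total is 8 × 31 = 248.

248.00 points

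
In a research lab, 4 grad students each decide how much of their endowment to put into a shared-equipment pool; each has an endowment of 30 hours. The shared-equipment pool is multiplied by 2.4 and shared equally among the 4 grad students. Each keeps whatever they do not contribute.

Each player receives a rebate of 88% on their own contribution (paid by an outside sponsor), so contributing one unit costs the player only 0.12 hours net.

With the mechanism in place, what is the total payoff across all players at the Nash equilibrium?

393.60 hours

The effective private return per unit is now (2.4/4) / 0.12 = 5.0000 > 1, so every player's dominant strategy flips to full contribution.
At the Nash equilibrium everyone contributes 30. Group total payoff = 4 × (30 × 0.88 + 2.4 × 30) = 393.60.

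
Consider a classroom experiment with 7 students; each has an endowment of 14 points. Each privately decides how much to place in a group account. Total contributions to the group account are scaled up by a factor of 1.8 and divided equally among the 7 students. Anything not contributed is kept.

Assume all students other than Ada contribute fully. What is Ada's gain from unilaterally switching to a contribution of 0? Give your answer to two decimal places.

10.40 points

Switching from a contribution of 14 to 0 lets Ada keep an extra 14 points, but lowers the group account by 14, which costs Ada their own share of that drop: 1.8/7 × 14 = 3.60.
Net gain = 14 − 3.60 = 10.40. The private return per contributed unit (0.2571) is below 1, so free-riding is indeed the best response regardless of what the others do.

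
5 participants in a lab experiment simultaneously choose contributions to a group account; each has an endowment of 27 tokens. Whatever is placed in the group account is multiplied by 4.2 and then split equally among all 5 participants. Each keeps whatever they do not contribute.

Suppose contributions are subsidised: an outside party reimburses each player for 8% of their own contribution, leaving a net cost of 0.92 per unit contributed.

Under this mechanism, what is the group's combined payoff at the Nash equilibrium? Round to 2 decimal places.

135.00 tokens

With the mechanism, a contributed unit returns (4.2/5) / 0.92 = 0.9130 per unit of net cost — still below 1 — so contributing 0 remains dominant for every player.
Everyone keeps their endowment and the group total is 5 × 27 = 135.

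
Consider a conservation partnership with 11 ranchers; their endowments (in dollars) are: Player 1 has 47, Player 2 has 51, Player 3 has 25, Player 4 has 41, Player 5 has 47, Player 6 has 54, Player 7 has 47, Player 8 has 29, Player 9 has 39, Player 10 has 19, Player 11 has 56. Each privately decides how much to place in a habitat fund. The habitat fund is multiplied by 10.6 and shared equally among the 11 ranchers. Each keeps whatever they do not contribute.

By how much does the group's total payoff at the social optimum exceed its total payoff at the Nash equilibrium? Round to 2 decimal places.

The private return per contributed unit is 10.6/11 = 0.9636 < 1 for every player regardless of endowment, so the Nash equilibrium is zero contribution and the group total is Σ E_j = 47 + 51 + 25 + 41 + 47 + 54 + 47 + 29 + 39 + 19 + 56 = 455.
Each contributed unit returns 10.600 to the group, so the social optimum is full contribution by everyone: group total = 10.600 × 455 = 4823.00.
Efficiency loss = (10.600 − 1) × 455 = 4368.00.

4368.00 dollars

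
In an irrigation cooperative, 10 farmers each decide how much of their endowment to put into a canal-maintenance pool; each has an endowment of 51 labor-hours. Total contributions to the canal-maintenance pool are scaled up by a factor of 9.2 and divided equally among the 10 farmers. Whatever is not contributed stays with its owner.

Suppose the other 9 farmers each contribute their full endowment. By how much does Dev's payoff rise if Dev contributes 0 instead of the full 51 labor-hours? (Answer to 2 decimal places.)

4.08 labor-hours

Switching from a contribution of 51 to 0 lets Dev keep an extra 51 labor-hours, but lowers the canal-maintenance pool by 51, which costs Dev their own share of that drop: 9.2/10 × 51 = 46.92.
Net gain = 51 − 46.92 = 4.08. The private return per contributed unit (0.9200) is below 1, so free-riding is indeed the best response regardless of what the others do.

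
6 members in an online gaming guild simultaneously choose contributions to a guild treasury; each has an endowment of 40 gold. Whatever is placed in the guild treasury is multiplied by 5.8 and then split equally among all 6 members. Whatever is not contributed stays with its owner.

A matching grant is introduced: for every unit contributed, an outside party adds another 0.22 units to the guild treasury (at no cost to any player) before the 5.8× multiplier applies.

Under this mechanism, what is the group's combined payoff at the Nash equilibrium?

Under the mechanism each unit contributed yields 5.8 × 1.22 / 6 = 1.1793 back to its contributor per unit of net cost, which exceeds 1, making full contribution the dominant choice for everyone.
At the Nash equilibrium everyone contributes 40. Group total payoff = 5.8 × 1.22 × 240 = 1698.24.

1698.24 gold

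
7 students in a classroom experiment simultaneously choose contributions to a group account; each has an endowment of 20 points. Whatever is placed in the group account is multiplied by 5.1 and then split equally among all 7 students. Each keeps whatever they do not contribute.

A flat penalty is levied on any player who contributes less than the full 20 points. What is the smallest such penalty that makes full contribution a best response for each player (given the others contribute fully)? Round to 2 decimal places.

5.43 points

Given the others contribute fully, the best deviation is to contribute 0 (any partial contribution still incurs the fine and gives up units whose private return 0.7286 is below 1).
Deviating from 20 to 0 saves 20 points but forfeits the deviator's share of the drop in the group account: 5.1/7 × 20 = 14.57.
So the deviation gain is 20 − 14.57 = 5.43, and the fine must be at least 5.43 points to wipe it out.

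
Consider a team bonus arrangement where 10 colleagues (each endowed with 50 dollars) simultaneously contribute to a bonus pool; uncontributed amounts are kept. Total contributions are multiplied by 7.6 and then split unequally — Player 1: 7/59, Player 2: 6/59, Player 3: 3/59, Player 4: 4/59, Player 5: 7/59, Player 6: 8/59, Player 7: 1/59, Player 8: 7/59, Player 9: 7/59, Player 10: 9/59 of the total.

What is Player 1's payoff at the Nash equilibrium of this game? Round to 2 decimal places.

140.17 dollars

A player with share s gets back 7.6·s per unit contributed, so full contribution is dominant for anyone with s > 1/7.6 = 0.1316 and zero contribution is dominant for anyone below.
Player 6 and Player 10 are above the threshold, contributing 50 each; the remaining 8 contribute 0. Total contributed: 100.
Player 1 keeps 50 and receives 7.6 × 100 × 7/59 = 90.17 from the bonus pool, for a payoff of 140.17.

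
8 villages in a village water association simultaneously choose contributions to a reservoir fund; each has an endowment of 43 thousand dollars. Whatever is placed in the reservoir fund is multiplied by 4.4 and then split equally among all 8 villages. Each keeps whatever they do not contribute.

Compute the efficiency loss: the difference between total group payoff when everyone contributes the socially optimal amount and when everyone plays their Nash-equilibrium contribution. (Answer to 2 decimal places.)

1169.60 thousand dollars

Each contributed unit returns 4.4/8 = 0.5500 to its contributor — below 1 — so contributing 0 is dominant for every player. At the Nash equilibrium everyone keeps their 43, and the group total is 8 × 43 = 344.
Each contributed unit returns 4.400 to the group as a whole (0.5500 to each of 8 players), which exceeds 1, so the social optimum is full contribution: group total = 4.400 × 344 = 1513.60.
Efficiency loss = 1513.60 − 344 = 1169.60.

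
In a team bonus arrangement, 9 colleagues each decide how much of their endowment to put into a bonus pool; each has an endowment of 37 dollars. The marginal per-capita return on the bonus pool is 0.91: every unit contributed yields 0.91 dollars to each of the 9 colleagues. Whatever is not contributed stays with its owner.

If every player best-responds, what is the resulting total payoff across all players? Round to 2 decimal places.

The private return per contributed unit is 0.91 < 1, so contributing 0 is dominant for every player. At the Nash equilibrium everyone keeps their 37, and the group total is 9 × 37 = 333.

333.00 dollars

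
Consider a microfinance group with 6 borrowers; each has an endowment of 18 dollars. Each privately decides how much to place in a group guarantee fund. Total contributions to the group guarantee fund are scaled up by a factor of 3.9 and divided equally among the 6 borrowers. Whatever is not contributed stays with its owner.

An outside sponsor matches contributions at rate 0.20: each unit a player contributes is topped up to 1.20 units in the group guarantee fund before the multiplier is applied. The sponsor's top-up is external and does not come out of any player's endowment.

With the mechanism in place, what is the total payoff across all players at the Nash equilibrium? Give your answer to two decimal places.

108.00 dollars

The effective private return is 3.9 × 1.20 / 6 = 0.7800, which is still under 1, so the mechanism doesn't change anyone's dominant strategy: zero contribution.
At the Nash equilibrium no one contributes; group total payoff = 6 × 18 = 108.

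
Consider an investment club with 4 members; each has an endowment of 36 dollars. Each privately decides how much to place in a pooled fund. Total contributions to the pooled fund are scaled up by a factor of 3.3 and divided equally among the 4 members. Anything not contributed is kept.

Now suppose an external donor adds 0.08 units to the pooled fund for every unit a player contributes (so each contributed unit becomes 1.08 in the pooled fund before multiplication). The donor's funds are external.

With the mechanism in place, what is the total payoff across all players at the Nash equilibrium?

144.00 dollars

Even with the mechanism, each unit contributed returns only 3.3 × 1.08 / 4 = 0.8910 per unit of net cost, so contributing nothing is still dominant.
At the Nash equilibrium no one contributes; group total payoff = 4 × 36 = 144.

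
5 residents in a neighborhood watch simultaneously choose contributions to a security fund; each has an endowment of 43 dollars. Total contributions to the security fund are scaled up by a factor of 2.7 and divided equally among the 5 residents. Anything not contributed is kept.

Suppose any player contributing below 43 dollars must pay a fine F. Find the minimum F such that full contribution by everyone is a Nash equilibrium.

Given the others contribute fully, the best deviation is to contribute 0 (any partial contribution still incurs the fine and gives up units whose private return 0.5400 is below 1).
Deviating from 43 to 0 saves 43 dollars but forfeits the deviator's share of the drop in the security fund: 2.7/5 × 43 = 23.22.
So the deviation gain is 43 − 23.22 = 19.78, and the fine must be at least 19.78 dollars to wipe it out.

19.78 dollars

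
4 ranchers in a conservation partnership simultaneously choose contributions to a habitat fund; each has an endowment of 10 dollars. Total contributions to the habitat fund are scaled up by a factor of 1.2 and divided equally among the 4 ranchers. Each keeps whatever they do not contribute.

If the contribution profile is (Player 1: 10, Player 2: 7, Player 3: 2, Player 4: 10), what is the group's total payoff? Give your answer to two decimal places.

45.80 dollars

Total contributed: 10 + 7 + 2 + 10 = 29; total kept: 4 × 10 − 29 = 11.
The habitat fund pays out 1.2 × 29 = 34.80 in aggregate.
Group total = 11 + 34.80 = 45.80.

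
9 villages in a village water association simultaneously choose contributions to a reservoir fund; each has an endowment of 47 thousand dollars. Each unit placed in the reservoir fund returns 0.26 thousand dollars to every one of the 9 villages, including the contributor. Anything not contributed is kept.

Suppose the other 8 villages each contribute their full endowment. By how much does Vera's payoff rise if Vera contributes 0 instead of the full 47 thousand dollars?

Switching from a contribution of 47 to 0 lets Vera keep an extra 47 thousand dollars, but lowers the reservoir fund by 47, which costs Vera their own share of that drop: 0.26 × 47 = 12.22.
Net gain = 47 − 12.22 = 34.78. The private return per contributed unit (0.26) is below 1, so free-riding is indeed the best response regardless of what the others do.

34.78 thousand dollars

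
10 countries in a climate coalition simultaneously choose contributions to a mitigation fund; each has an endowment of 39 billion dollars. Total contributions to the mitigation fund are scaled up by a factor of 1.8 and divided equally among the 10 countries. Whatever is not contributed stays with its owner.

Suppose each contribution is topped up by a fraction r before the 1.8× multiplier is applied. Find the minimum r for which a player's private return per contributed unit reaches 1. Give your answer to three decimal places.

4.556

With matching at rate r, one contributed unit becomes (1 + r) in the mitigation fund and returns 1.8 × (1 + r) / 10 to the contributor.
Setting this equal to 1: 1 + r = 10/1.8 = 5.5556.
So the minimum matching rate is r = 5.5556 − 1 = 4.556.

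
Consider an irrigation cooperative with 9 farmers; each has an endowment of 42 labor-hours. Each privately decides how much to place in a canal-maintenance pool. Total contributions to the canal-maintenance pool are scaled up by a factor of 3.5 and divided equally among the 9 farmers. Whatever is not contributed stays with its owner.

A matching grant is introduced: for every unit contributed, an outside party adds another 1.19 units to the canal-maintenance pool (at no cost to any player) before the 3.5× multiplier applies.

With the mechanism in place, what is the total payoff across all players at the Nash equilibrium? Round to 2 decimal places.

With the mechanism, a contributed unit returns 3.5 × 2.19 / 9 = 0.8517 per unit of net cost — still below 1 — so contributing 0 remains dominant for every player.
At the Nash equilibrium no one contributes; group total payoff = 9 × 42 = 378.

378.00 labor-hours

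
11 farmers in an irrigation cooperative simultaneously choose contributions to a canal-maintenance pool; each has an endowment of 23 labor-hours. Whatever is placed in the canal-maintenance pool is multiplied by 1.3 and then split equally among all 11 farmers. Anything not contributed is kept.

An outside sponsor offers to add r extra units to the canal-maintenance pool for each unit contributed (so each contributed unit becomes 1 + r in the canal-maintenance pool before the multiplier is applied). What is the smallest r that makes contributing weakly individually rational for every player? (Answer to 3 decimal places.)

With matching at rate r, one contributed unit becomes (1 + r) in the canal-maintenance pool and returns 1.3 × (1 + r) / 11 to the contributor.
Setting this equal to 1: 1 + r = 11/1.3 = 8.4615.
So the minimum matching rate is r = 8.4615 − 1 = 7.462.

7.462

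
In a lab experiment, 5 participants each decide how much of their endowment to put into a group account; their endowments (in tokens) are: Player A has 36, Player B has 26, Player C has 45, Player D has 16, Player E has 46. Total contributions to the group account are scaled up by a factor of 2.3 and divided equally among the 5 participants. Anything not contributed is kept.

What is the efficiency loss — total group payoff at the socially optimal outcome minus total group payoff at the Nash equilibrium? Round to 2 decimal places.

The private return per contributed unit is 2.3/5 = 0.4600 < 1 for every player regardless of endowment, so the Nash equilibrium is zero contribution and the group total is Σ E_j = 36 + 26 + 45 + 16 + 46 = 169.
Each contributed unit returns 2.300 to the group, so the social optimum is full contribution by everyone: group total = 2.300 × 169 = 388.70.
Efficiency loss = (2.300 − 1) × 169 = 219.70.

219.70 tokens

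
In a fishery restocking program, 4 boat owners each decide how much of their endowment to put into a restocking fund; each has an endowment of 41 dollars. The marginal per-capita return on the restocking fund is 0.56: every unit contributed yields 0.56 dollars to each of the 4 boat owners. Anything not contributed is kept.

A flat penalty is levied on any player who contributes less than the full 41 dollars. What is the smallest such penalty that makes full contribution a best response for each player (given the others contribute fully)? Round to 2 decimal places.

18.04 dollars

Given the others contribute fully, the best deviation is to contribute 0 (any partial contribution still incurs the fine and gives up units whose private return 0.56 is below 1).
Deviating from 41 to 0 saves 41 dollars but forfeits the deviator's share of the drop in the restocking fund: 0.56 × 41 = 22.96.
So the deviation gain is 41 − 22.96 = 18.04, and the fine must be at least 18.04 dollars to wipe it out.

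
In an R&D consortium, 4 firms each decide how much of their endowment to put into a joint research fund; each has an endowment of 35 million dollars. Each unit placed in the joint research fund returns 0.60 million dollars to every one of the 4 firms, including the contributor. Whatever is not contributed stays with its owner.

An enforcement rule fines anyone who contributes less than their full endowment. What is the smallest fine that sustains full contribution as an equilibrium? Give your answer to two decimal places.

14.00 million dollars

Given the others contribute fully, the best deviation is to contribute 0 (any partial contribution still incurs the fine and gives up units whose private return 0.60 is below 1).
Deviating from 35 to 0 saves 35 million dollars but forfeits the deviator's share of the drop in the joint research fund: 0.60 × 35 = 21.00.
So the deviation gain is 35 − 21.00 = 14.00, and the fine must be at least 14.00 million dollars to wipe it out.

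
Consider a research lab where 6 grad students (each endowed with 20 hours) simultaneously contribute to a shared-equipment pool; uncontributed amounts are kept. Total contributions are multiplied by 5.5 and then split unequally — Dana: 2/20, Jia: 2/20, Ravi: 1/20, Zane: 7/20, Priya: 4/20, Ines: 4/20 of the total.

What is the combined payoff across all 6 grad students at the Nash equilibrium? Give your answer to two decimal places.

For player j, contributing a unit is worthwhile iff 5.5 × (j's share) ≥ 1, i.e. iff j's share is at least 0.1818.
Zane, Priya and Ines clear that bar, contributing 20 each; the remaining 3 contribute 0. Total contributed: 60.
The shared-equipment pool pays out 5.5 × 60 = 330.00 in total (split across the unequal shares, but the aggregate is all that matters for the group sum).
The 3 free-riders keep 20 each, adding 60. Group total = 60 + 330.00 = 390.00.

390.00 hours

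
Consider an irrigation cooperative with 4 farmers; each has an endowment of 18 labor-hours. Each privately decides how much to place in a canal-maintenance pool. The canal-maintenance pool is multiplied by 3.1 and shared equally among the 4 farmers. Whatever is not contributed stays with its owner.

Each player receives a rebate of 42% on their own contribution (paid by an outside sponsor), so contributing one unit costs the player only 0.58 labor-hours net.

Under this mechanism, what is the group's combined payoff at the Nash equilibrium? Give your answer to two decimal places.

Under the mechanism each unit contributed yields (3.1/4) / 0.58 = 1.3362 back to its contributor per unit of net cost, which exceeds 1, making full contribution the dominant choice for everyone.
At the Nash equilibrium everyone contributes 18. Group total payoff = 4 × (18 × 0.42 + 3.1 × 18) = 253.44.

253.44 labor-hours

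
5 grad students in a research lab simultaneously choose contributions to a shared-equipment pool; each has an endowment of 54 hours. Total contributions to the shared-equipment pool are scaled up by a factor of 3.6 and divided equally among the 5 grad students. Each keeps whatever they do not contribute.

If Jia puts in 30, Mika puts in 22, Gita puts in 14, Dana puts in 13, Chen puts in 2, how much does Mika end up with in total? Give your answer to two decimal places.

90.32 hours

Total contributed: 30 + 22 + 14 + 13 + 2 = 81.
Each receives 3.6 × 81 / 5 = 58.32 from the shared-equipment pool.
Mika keeps 54 − 22 = 32, so Mika's payoff is 32 + 58.32 = 90.32.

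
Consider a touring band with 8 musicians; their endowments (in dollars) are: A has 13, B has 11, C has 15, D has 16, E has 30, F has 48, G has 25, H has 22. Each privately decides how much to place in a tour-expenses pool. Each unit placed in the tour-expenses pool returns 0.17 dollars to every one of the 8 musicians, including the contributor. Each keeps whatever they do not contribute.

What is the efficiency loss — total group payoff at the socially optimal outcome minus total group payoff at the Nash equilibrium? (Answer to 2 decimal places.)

The private return per contributed unit is 0.17 < 1 for everyone, so the Nash equilibrium is zero contribution and the group total is Σ E_j = 13 + 11 + 15 + 16 + 30 + 48 + 25 + 22 = 180.
Each contributed unit returns 1.360 to the group, so the social optimum is full contribution by everyone: group total = 1.360 × 180 = 244.80.
Efficiency loss = (1.360 − 1) × 180 = 64.80.

64.80 dollars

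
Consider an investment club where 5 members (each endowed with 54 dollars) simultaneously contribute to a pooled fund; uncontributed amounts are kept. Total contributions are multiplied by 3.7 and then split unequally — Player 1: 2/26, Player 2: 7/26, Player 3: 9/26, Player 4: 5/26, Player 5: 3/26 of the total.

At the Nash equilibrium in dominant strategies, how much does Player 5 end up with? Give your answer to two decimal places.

A player with share s gets back 3.7·s per unit contributed, so full contribution is dominant for anyone with s > 1/3.7 = 0.2703 and zero contribution is dominant for anyone below.
The only share above 0.2703 is Player 3's 9/26, contributing 54; the remaining 4 contribute 0. Total contributed: 54.
Player 5 keeps 54 and receives 3.7 × 54 × 3/26 = 23.05 from the pooled fund, for a payoff of 77.05.

77.05 dollars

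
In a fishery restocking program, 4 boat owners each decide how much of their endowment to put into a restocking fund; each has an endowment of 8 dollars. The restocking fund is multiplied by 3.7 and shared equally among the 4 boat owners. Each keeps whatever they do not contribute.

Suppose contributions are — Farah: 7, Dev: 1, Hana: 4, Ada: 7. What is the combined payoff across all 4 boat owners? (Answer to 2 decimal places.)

Total contributed: 7 + 1 + 4 + 7 = 19; total kept: 4 × 8 − 19 = 13.
The restocking fund pays out 3.7 × 19 = 70.30 in aggregate.
Group total = 13 + 70.30 = 83.30.

83.30 dollars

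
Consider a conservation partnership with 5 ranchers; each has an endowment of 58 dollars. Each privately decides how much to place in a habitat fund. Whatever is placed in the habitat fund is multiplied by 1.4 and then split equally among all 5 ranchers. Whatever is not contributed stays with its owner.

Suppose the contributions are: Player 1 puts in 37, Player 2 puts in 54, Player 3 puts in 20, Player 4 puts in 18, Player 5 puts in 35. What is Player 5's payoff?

68.92 dollars

Total contributed: 37 + 54 + 20 + 18 + 35 = 164.
Each receives 1.4 × 164 / 5 = 45.92 from the habitat fund.
Player 5 keeps 58 − 35 = 23, so Player 5's payoff is 23 + 45.92 = 68.92.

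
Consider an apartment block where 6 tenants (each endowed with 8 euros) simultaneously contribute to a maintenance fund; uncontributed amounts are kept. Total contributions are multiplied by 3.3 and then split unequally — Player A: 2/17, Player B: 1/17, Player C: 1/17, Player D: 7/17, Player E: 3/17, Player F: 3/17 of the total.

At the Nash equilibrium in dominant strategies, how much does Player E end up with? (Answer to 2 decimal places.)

A player with share s gets back 3.3·s per unit contributed, so full contribution is dominant for anyone with s > 1/3.3 = 0.3030 and zero contribution is dominant for anyone below.
Only Player D (7/17) clears that bar, contributing 8; the remaining 5 contribute 0. Total contributed: 8.
Player E keeps 8 and receives 3.3 × 8 × 3/17 = 4.66 from the maintenance fund, for a payoff of 12.66.

12.66 euros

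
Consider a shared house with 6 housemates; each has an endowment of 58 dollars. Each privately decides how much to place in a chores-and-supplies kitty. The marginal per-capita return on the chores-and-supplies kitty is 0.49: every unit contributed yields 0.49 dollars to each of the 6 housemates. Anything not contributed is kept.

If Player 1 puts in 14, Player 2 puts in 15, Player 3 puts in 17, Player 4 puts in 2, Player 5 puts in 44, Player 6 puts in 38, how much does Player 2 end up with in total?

Total contributed: 14 + 15 + 17 + 2 + 44 + 38 = 130.
Each receives 0.49 × 130 = 63.70 from the chores-and-supplies kitty.
Player 2 keeps 58 − 15 = 43, so Player 2's payoff is 43 + 63.70 = 106.70.

106.70 dollars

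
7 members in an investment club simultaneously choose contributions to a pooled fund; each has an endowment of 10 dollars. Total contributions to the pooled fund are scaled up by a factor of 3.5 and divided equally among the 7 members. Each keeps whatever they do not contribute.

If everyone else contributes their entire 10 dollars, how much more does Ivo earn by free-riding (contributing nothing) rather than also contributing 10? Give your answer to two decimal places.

5.00 dollars

Switching from a contribution of 10 to 0 lets Ivo keep an extra 10 dollars, but lowers the pooled fund by 10, which costs Ivo their own share of that drop: 3.5/7 × 10 = 5.00.
Net gain = 10 − 5.00 = 5.00. The private return per contributed unit (0.5000) is below 1, so free-riding is indeed the best response regardless of what the others do.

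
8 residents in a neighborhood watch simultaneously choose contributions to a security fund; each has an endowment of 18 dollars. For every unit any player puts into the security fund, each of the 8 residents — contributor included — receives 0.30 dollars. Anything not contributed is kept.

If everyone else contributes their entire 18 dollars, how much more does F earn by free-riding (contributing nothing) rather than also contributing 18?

12.60 dollars

Switching from a contribution of 18 to 0 lets F keep an extra 18 dollars, but lowers the security fund by 18, which costs F their own share of that drop: 0.30 × 18 = 5.40.
Net gain = 18 − 5.40 = 12.60. The private return per contributed unit (0.30) is below 1, so free-riding is indeed the best response regardless of what the others do.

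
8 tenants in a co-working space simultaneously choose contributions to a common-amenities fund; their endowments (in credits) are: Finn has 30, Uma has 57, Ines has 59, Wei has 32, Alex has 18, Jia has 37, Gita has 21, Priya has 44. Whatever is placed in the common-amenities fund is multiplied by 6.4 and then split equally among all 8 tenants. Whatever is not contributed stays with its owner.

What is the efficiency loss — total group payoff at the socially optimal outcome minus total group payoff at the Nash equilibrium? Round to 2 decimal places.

The private return per contributed unit is 6.4/8 = 0.8000 < 1 for every player regardless of endowment, so the Nash equilibrium is zero contribution and the group total is Σ E_j = 30 + 57 + 59 + 32 + 18 + 37 + 21 + 44 = 298.
Each contributed unit returns 6.400 to the group, so the social optimum is full contribution by everyone: group total = 6.400 × 298 = 1907.20.
Efficiency loss = (6.400 − 1) × 298 = 1609.20.

1609.20 credits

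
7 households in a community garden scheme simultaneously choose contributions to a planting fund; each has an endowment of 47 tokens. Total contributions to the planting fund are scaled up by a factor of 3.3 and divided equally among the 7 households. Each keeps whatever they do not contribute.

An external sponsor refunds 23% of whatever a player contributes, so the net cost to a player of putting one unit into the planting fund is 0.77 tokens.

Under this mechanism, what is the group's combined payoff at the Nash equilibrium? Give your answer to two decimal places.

329.00 tokens

The effective private return is (3.3/7) / 0.77 = 0.6122, which is still under 1, so the mechanism doesn't change anyone's dominant strategy: zero contribution.
Everyone keeps their endowment and the group total is 7 × 47 = 329.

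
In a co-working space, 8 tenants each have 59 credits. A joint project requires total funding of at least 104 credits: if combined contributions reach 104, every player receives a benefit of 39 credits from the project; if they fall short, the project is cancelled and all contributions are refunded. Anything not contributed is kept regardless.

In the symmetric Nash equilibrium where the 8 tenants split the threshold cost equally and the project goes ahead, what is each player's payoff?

Equal share of the threshold: 104/8 = 13.
At this profile no one gains by cutting their contribution: any cut drops the total below 104, the project is cancelled, contributions are refunded, and the deviator ends with 59, which is less than 59 − 13 + 39 = 85. Contributing more than 13 just wastes the excess. So contributing exactly 13 is a best response.
Each player's payoff: 59 − 13 + 39 = 85.

85 credits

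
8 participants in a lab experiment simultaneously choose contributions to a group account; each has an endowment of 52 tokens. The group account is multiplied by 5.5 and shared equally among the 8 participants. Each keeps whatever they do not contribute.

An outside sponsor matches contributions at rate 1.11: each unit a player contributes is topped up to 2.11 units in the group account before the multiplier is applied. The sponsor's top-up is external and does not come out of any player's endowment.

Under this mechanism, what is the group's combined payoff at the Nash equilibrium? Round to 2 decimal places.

4827.68 tokens

The effective private return per unit is now 5.5 × 2.11 / 8 = 1.4506 > 1, so every player's dominant strategy flips to full contribution.
So the Nash equilibrium is full contribution by all 8; the group earns 5.5 × 2.11 × 416 = 4827.68.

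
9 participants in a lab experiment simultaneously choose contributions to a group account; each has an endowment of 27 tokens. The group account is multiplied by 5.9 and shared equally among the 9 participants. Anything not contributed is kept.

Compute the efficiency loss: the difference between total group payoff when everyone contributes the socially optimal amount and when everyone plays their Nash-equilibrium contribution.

1190.70 tokens

Each contributed unit returns 5.9/9 = 0.6556 to its contributor — below 1 — so contributing 0 is dominant for every player. At the Nash equilibrium everyone keeps their 27, and the group total is 9 × 27 = 243.
Each contributed unit returns 5.900 to the group as a whole (0.6556 to each of 9 players), which exceeds 1, so the social optimum is full contribution: group total = 5.900 × 243 = 1433.70.
Efficiency loss = 1433.70 − 243 = 1190.70.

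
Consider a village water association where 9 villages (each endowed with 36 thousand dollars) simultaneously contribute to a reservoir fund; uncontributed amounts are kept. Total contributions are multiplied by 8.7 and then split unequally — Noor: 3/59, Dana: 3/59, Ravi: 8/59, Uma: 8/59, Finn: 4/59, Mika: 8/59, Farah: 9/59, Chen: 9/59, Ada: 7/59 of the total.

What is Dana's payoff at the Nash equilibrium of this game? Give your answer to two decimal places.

Player j's private return per contributed unit is 8.7 × (j's share). Contributing is weakly dominant for j when that share is at least 1/8.7 = 0.1149, and contributing 0 is dominant otherwise.
The shares above 0.1149 belong to Ravi, Uma, Mika, Farah, Chen and Ada, contributing 36 each; the remaining 3 contribute 0. Total contributed: 216.
Dana keeps 36 and receives 8.7 × 216 × 3/59 = 95.55 from the reservoir fund, for a payoff of 131.55.

131.55 thousand dollars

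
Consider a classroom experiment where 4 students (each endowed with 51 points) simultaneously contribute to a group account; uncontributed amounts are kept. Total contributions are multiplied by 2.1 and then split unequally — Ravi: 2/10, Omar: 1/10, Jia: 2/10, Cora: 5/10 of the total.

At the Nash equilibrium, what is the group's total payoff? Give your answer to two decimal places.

260.10 points

A player with share s gets back 2.1·s per unit contributed, so full contribution is dominant for anyone with s > 1/2.1 = 0.4762 and zero contribution is dominant for anyone below.
Cora alone (share 5/10) is above the threshold, contributing 51; the remaining 3 contribute 0. Total contributed: 51.
The group account pays out 2.1 × 51 = 107.10 in total (split across the unequal shares, but the aggregate is all that matters for the group sum).
The 3 free-riders keep 51 each, adding 153. Group total = 153 + 107.10 = 260.10.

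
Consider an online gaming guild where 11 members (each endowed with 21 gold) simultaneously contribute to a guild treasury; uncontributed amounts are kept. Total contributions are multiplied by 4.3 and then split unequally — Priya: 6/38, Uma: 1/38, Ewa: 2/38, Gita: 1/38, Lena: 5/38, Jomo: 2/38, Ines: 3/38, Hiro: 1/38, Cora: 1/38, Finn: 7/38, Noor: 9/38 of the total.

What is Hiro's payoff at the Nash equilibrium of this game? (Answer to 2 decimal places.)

23.38 gold

A player with share s gets back 4.3·s per unit contributed, so full contribution is dominant for anyone with s > 1/4.3 = 0.2326 and zero contribution is dominant for anyone below.
Noor alone (share 9/38) is above the threshold, contributing 21; the remaining 10 contribute 0. Total contributed: 21.
Hiro keeps 21 and receives 4.3 × 21 × 1/38 = 2.38 from the guild treasury, for a payoff of 23.38.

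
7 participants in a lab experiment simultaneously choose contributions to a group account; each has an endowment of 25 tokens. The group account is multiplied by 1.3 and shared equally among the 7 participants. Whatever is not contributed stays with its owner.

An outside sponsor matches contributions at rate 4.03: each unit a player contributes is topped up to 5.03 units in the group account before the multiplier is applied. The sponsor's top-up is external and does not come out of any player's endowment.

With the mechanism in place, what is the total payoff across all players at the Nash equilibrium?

With the mechanism, a contributed unit returns 1.3 × 5.03 / 7 = 0.9341 per unit of net cost — still below 1 — so contributing 0 remains dominant for every player.
Everyone keeps their endowment and the group total is 7 × 25 = 175.

175.00 tokens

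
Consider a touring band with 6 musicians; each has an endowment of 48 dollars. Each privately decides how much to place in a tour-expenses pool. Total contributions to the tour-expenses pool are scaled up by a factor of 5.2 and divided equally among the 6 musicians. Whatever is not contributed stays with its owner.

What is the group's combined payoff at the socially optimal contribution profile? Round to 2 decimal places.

Each contributed unit returns 5.200 to the group as a whole (0.8667 to each of 6 players), which exceeds 1, so the social optimum is full contribution: group total = 5.200 × 288 = 1497.60.

1497.60 dollars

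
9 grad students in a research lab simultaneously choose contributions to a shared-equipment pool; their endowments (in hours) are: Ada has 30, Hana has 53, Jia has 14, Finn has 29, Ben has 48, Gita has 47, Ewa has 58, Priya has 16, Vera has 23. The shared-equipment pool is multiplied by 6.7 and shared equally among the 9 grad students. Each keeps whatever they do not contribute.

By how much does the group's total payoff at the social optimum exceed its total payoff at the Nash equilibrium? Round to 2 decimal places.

The private return per contributed unit is 6.7/9 = 0.7444 < 1 for every player regardless of endowment, so the Nash equilibrium is zero contribution and the group total is Σ E_j = 30 + 53 + 14 + 29 + 48 + 47 + 58 + 16 + 23 = 318.
Each contributed unit returns 6.700 to the group, so the social optimum is full contribution by everyone: group total = 6.700 × 318 = 2130.60.
Efficiency loss = (6.700 − 1) × 318 = 1812.60.

1812.60 hours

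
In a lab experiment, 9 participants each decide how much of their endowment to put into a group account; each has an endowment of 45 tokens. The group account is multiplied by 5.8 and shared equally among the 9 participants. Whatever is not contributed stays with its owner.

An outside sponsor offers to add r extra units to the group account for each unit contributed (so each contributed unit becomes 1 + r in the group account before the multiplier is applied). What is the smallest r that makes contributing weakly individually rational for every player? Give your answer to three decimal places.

With matching at rate r, one contributed unit becomes (1 + r) in the group account and returns 5.8 × (1 + r) / 9 to the contributor.
Setting this equal to 1: 1 + r = 9/5.8 = 1.5517.
So the minimum matching rate is r = 1.5517 − 1 = 0.552.

0.552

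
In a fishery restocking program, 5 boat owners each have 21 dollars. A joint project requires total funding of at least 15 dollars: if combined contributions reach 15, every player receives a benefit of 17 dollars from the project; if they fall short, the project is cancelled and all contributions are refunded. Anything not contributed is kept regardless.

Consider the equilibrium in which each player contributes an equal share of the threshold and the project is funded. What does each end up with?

Equal share of the threshold: 15/5 = 3.
At this profile no one gains by cutting their contribution: any cut drops the total below 15, the project is cancelled, contributions are refunded, and the deviator ends with 21, which is less than 21 − 3 + 17 = 35. Contributing more than 3 just wastes the excess. So contributing exactly 3 is a best response.
Each player's payoff: 21 − 3 + 17 = 35.

35 dollars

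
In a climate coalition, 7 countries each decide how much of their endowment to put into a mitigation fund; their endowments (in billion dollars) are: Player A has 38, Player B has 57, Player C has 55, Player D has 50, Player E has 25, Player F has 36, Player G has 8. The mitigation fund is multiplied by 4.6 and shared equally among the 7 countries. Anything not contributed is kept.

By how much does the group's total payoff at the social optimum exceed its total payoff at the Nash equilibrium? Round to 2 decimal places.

968.40 billion dollars

The private return per contributed unit is 4.6/7 = 0.6571 < 1 for every player regardless of endowment, so the Nash equilibrium is zero contribution and the group total is Σ E_j = 38 + 57 + 55 + 50 + 25 + 36 + 8 = 269.
Each contributed unit returns 4.600 to the group, so the social optimum is full contribution by everyone: group total = 4.600 × 269 = 1237.40.
Efficiency loss = (4.600 − 1) × 269 = 968.40.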